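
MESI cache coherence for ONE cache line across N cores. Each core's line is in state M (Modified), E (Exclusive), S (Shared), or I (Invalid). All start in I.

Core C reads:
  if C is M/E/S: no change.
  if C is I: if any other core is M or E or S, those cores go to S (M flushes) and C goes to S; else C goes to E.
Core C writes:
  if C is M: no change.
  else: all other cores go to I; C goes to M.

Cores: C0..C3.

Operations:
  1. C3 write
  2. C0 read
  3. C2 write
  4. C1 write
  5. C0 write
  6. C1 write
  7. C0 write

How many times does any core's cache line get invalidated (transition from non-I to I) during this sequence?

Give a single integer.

Answer: 6

Derivation:
Op 1: C3 write [C3 write: invalidate none -> C3=M] -> [I,I,I,M] (invalidations this op: 0; running total: 0)
Op 2: C0 read [C0 read from I: others=['C3=M'] -> C0=S, others downsized to S] -> [S,I,I,S] (invalidations this op: 0; running total: 0)
Op 3: C2 write [C2 write: invalidate ['C0=S', 'C3=S'] -> C2=M] -> [I,I,M,I] (invalidations this op: 2; running total: 2)
Op 4: C1 write [C1 write: invalidate ['C2=M'] -> C1=M] -> [I,M,I,I] (invalidations this op: 1; running total: 3)
Op 5: C0 write [C0 write: invalidate ['C1=M'] -> C0=M] -> [M,I,I,I] (invalidations this op: 1; running total: 4)
Op 6: C1 write [C1 write: invalidate ['C0=M'] -> C1=M] -> [I,M,I,I] (invalidations this op: 1; running total: 5)
Op 7: C0 write [C0 write: invalidate ['C1=M'] -> C0=M] -> [M,I,I,I] (invalidations this op: 1; running total: 6)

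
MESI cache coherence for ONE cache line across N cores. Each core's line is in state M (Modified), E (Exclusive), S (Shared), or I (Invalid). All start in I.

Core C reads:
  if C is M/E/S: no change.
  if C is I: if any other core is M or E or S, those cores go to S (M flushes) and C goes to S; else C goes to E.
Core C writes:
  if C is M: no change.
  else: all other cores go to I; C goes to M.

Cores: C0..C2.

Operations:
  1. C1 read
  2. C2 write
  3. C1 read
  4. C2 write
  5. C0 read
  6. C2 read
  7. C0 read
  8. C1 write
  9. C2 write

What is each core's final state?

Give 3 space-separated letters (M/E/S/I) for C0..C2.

Answer: I I M

Derivation:
Op 1: C1 read [C1 read from I: no other sharers -> C1=E (exclusive)] -> [I,E,I]
Op 2: C2 write [C2 write: invalidate ['C1=E'] -> C2=M] -> [I,I,M]
Op 3: C1 read [C1 read from I: others=['C2=M'] -> C1=S, others downsized to S] -> [I,S,S]
Op 4: C2 write [C2 write: invalidate ['C1=S'] -> C2=M] -> [I,I,M]
Op 5: C0 read [C0 read from I: others=['C2=M'] -> C0=S, others downsized to S] -> [S,I,S]
Op 6: C2 read [C2 read: already in S, no change] -> [S,I,S]
Op 7: C0 read [C0 read: already in S, no change] -> [S,I,S]
Op 8: C1 write [C1 write: invalidate ['C0=S', 'C2=S'] -> C1=M] -> [I,M,I]
Op 9: C2 write [C2 write: invalidate ['C1=M'] -> C2=M] -> [I,I,M]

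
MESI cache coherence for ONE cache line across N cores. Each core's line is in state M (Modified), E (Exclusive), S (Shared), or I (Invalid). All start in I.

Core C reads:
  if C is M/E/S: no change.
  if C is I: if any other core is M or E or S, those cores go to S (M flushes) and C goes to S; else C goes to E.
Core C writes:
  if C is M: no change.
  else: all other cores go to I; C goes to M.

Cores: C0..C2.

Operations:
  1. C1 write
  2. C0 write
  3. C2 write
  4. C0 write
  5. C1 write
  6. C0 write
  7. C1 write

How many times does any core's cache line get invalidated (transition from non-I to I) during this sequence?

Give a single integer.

Op 1: C1 write [C1 write: invalidate none -> C1=M] -> [I,M,I] (invalidations this op: 0; running total: 0)
Op 2: C0 write [C0 write: invalidate ['C1=M'] -> C0=M] -> [M,I,I] (invalidations this op: 1; running total: 1)
Op 3: C2 write [C2 write: invalidate ['C0=M'] -> C2=M] -> [I,I,M] (invalidations this op: 1; running total: 2)
Op 4: C0 write [C0 write: invalidate ['C2=M'] -> C0=M] -> [M,I,I] (invalidations this op: 1; running total: 3)
Op 5: C1 write [C1 write: invalidate ['C0=M'] -> C1=M] -> [I,M,I] (invalidations this op: 1; running total: 4)
Op 6: C0 write [C0 write: invalidate ['C1=M'] -> C0=M] -> [M,I,I] (invalidations this op: 1; running total: 5)
Op 7: C1 write [C1 write: invalidate ['C0=M'] -> C1=M] -> [I,M,I] (invalidations this op: 1; running total: 6)

Answer: 6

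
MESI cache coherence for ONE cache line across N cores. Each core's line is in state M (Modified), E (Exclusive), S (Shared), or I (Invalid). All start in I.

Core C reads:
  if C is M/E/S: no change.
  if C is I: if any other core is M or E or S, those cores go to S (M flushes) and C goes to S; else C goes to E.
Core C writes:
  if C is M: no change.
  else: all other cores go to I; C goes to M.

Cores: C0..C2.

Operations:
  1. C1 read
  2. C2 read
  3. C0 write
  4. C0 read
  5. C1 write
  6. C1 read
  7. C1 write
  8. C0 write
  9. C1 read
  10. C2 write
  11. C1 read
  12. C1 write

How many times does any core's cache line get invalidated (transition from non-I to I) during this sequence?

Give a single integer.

Answer: 7

Derivation:
Op 1: C1 read [C1 read from I: no other sharers -> C1=E (exclusive)] -> [I,E,I] (invalidations this op: 0; running total: 0)
Op 2: C2 read [C2 read from I: others=['C1=E'] -> C2=S, others downsized to S] -> [I,S,S] (invalidations this op: 0; running total: 0)
Op 3: C0 write [C0 write: invalidate ['C1=S', 'C2=S'] -> C0=M] -> [M,I,I] (invalidations this op: 2; running total: 2)
Op 4: C0 read [C0 read: already in M, no change] -> [M,I,I] (invalidations this op: 0; running total: 2)
Op 5: C1 write [C1 write: invalidate ['C0=M'] -> C1=M] -> [I,M,I] (invalidations this op: 1; running total: 3)
Op 6: C1 read [C1 read: already in M, no change] -> [I,M,I] (invalidations this op: 0; running total: 3)
Op 7: C1 write [C1 write: already M (modified), no change] -> [I,M,I] (invalidations this op: 0; running total: 3)
Op 8: C0 write [C0 write: invalidate ['C1=M'] -> C0=M] -> [M,I,I] (invalidations this op: 1; running total: 4)
Op 9: C1 read [C1 read from I: others=['C0=M'] -> C1=S, others downsized to S] -> [S,S,I] (invalidations this op: 0; running total: 4)
Op 10: C2 write [C2 write: invalidate ['C0=S', 'C1=S'] -> C2=M] -> [I,I,M] (invalidations this op: 2; running total: 6)
Op 11: C1 read [C1 read from I: others=['C2=M'] -> C1=S, others downsized to S] -> [I,S,S] (invalidations this op: 0; running total: 6)
Op 12: C1 write [C1 write: invalidate ['C2=S'] -> C1=M] -> [I,M,I] (invalidations this op: 1; running total: 7)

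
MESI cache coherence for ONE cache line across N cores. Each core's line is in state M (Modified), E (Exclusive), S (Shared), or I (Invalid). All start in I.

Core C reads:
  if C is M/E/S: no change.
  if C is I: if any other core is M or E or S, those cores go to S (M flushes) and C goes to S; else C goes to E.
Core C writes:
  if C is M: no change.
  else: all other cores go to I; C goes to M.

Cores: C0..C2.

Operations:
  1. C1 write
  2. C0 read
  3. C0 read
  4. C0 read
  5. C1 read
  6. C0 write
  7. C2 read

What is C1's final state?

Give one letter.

Op 1: C1 write [C1 write: invalidate none -> C1=M] -> [I,M,I]
Op 2: C0 read [C0 read from I: others=['C1=M'] -> C0=S, others downsized to S] -> [S,S,I]
Op 3: C0 read [C0 read: already in S, no change] -> [S,S,I]
Op 4: C0 read [C0 read: already in S, no change] -> [S,S,I]
Op 5: C1 read [C1 read: already in S, no change] -> [S,S,I]
Op 6: C0 write [C0 write: invalidate ['C1=S'] -> C0=M] -> [M,I,I]
Op 7: C2 read [C2 read from I: others=['C0=M'] -> C2=S, others downsized to S] -> [S,I,S]

Answer: I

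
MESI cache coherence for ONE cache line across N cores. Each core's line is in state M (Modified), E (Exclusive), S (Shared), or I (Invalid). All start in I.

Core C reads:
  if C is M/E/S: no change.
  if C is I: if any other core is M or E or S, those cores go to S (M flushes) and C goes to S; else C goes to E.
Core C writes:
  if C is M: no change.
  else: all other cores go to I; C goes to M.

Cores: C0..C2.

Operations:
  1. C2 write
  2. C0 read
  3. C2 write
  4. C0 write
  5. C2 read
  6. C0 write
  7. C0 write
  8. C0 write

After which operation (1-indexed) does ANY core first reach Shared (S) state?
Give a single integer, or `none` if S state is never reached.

Op 1: C2 write [C2 write: invalidate none -> C2=M] -> [I,I,M]
Op 2: C0 read [C0 read from I: others=['C2=M'] -> C0=S, others downsized to S] -> [S,I,S]
  -> First S state at op 2; remaining ops need not be traced.

Answer: 2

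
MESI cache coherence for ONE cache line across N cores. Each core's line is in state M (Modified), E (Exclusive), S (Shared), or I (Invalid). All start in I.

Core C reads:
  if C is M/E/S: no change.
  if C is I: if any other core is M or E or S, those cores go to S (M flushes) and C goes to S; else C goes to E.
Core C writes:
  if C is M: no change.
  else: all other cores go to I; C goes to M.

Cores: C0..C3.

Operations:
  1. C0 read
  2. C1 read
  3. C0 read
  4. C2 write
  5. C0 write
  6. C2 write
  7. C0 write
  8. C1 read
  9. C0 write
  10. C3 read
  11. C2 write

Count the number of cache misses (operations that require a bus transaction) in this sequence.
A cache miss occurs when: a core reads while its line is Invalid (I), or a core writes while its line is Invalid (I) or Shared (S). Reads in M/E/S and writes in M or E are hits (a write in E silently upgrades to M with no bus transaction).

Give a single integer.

Op 1: C0 read [C0 read from I: no other sharers -> C0=E (exclusive)] -> [E,I,I,I] [MISS #1: read from I]
Op 2: C1 read [C1 read from I: others=['C0=E'] -> C1=S, others downsized to S] -> [S,S,I,I] [MISS #2: read from I]
Op 3: C0 read [C0 read: already in S, no change] -> [S,S,I,I] [hit: read from S]
Op 4: C2 write [C2 write: invalidate ['C0=S', 'C1=S'] -> C2=M] -> [I,I,M,I] [MISS #3: write from I]
Op 5: C0 write [C0 write: invalidate ['C2=M'] -> C0=M] -> [M,I,I,I] [MISS #4: write from I]
Op 6: C2 write [C2 write: invalidate ['C0=M'] -> C2=M] -> [I,I,M,I] [MISS #5: write from I]
Op 7: C0 write [C0 write: invalidate ['C2=M'] -> C0=M] -> [M,I,I,I] [MISS #6: write from I]
Op 8: C1 read [C1 read from I: others=['C0=M'] -> C1=S, others downsized to S] -> [S,S,I,I] [MISS #7: read from I]
Op 9: C0 write [C0 write: invalidate ['C1=S'] -> C0=M] -> [M,I,I,I] [MISS #8: write from S]
Op 10: C3 read [C3 read from I: others=['C0=M'] -> C3=S, others downsized to S] -> [S,I,I,S] [MISS #9: read from I]
Op 11: C2 write [C2 write: invalidate ['C0=S', 'C3=S'] -> C2=M] -> [I,I,M,I] [MISS #10: write from I]

Answer: 10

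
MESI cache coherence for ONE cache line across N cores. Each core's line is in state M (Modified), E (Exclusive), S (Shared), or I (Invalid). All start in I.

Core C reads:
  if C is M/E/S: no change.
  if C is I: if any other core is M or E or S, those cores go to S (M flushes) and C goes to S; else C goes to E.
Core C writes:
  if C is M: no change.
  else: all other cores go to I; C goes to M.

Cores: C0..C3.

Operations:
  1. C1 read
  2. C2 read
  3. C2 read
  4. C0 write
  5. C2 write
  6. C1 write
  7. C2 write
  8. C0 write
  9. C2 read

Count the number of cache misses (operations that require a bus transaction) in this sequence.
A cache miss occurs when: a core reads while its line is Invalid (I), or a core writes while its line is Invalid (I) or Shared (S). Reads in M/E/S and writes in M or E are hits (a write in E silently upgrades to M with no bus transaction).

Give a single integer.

Op 1: C1 read [C1 read from I: no other sharers -> C1=E (exclusive)] -> [I,E,I,I] [MISS #1: read from I]
Op 2: C2 read [C2 read from I: others=['C1=E'] -> C2=S, others downsized to S] -> [I,S,S,I] [MISS #2: read from I]
Op 3: C2 read [C2 read: already in S, no change] -> [I,S,S,I] [hit: read from S]
Op 4: C0 write [C0 write: invalidate ['C1=S', 'C2=S'] -> C0=M] -> [M,I,I,I] [MISS #3: write from I]
Op 5: C2 write [C2 write: invalidate ['C0=M'] -> C2=M] -> [I,I,M,I] [MISS #4: write from I]
Op 6: C1 write [C1 write: invalidate ['C2=M'] -> C1=M] -> [I,M,I,I] [MISS #5: write from I]
Op 7: C2 write [C2 write: invalidate ['C1=M'] -> C2=M] -> [I,I,M,I] [MISS #6: write from I]
Op 8: C0 write [C0 write: invalidate ['C2=M'] -> C0=M] -> [M,I,I,I] [MISS #7: write from I]
Op 9: C2 read [C2 read from I: others=['C0=M'] -> C2=S, others downsized to S] -> [S,I,S,I] [MISS #8: read from I]

Answer: 8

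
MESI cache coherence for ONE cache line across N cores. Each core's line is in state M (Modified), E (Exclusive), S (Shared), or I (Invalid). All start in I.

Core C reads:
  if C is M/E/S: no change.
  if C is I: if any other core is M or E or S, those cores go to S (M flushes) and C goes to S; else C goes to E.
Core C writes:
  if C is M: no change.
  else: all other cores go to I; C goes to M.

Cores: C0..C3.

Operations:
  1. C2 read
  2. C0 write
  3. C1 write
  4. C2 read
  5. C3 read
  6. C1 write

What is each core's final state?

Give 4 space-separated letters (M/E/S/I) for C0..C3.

Answer: I M I I

Derivation:
Op 1: C2 read [C2 read from I: no other sharers -> C2=E (exclusive)] -> [I,I,E,I]
Op 2: C0 write [C0 write: invalidate ['C2=E'] -> C0=M] -> [M,I,I,I]
Op 3: C1 write [C1 write: invalidate ['C0=M'] -> C1=M] -> [I,M,I,I]
Op 4: C2 read [C2 read from I: others=['C1=M'] -> C2=S, others downsized to S] -> [I,S,S,I]
Op 5: C3 read [C3 read from I: others=['C1=S', 'C2=S'] -> C3=S, others downsized to S] -> [I,S,S,S]
Op 6: C1 write [C1 write: invalidate ['C2=S', 'C3=S'] -> C1=M] -> [I,M,I,I]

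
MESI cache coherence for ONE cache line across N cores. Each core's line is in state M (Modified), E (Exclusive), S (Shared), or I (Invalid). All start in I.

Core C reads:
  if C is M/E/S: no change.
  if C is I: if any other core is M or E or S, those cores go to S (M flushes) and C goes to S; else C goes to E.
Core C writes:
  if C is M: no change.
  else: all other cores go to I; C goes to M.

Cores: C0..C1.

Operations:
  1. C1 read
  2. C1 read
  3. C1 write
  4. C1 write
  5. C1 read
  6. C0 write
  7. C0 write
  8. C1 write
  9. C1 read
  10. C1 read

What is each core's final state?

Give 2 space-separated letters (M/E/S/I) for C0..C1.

Answer: I M

Derivation:
Op 1: C1 read [C1 read from I: no other sharers -> C1=E (exclusive)] -> [I,E]
Op 2: C1 read [C1 read: already in E, no change] -> [I,E]
Op 3: C1 write [C1 write: invalidate none -> C1=M] -> [I,M]
Op 4: C1 write [C1 write: already M (modified), no change] -> [I,M]
Op 5: C1 read [C1 read: already in M, no change] -> [I,M]
Op 6: C0 write [C0 write: invalidate ['C1=M'] -> C0=M] -> [M,I]
Op 7: C0 write [C0 write: already M (modified), no change] -> [M,I]
Op 8: C1 write [C1 write: invalidate ['C0=M'] -> C1=M] -> [I,M]
Op 9: C1 read [C1 read: already in M, no change] -> [I,M]
Op 10: C1 read [C1 read: already in M, no change] -> [I,M]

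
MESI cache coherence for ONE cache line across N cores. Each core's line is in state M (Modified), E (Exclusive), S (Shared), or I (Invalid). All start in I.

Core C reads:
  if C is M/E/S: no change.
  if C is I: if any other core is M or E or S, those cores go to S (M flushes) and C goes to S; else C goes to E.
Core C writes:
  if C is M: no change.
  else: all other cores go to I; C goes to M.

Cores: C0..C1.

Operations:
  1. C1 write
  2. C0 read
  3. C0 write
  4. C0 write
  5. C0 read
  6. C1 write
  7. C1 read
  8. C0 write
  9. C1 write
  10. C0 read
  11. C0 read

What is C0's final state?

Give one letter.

Answer: S

Derivation:
Op 1: C1 write [C1 write: invalidate none -> C1=M] -> [I,M]
Op 2: C0 read [C0 read from I: others=['C1=M'] -> C0=S, others downsized to S] -> [S,S]
Op 3: C0 write [C0 write: invalidate ['C1=S'] -> C0=M] -> [M,I]
Op 4: C0 write [C0 write: already M (modified), no change] -> [M,I]
Op 5: C0 read [C0 read: already in M, no change] -> [M,I]
Op 6: C1 write [C1 write: invalidate ['C0=M'] -> C1=M] -> [I,M]
Op 7: C1 read [C1 read: already in M, no change] -> [I,M]
Op 8: C0 write [C0 write: invalidate ['C1=M'] -> C0=M] -> [M,I]
Op 9: C1 write [C1 write: invalidate ['C0=M'] -> C1=M] -> [I,M]
Op 10: C0 read [C0 read from I: others=['C1=M'] -> C0=S, others downsized to S] -> [S,S]
Op 11: C0 read [C0 read: already in S, no change] -> [S,S]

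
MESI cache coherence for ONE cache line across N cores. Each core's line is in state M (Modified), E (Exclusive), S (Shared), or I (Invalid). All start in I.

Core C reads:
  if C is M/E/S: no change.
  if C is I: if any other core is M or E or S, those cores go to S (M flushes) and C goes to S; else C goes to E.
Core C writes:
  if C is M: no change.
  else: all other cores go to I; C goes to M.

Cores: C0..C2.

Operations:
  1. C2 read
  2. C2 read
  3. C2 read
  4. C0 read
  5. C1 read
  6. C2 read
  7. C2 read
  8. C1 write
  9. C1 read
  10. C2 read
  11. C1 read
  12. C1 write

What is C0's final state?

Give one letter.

Op 1: C2 read [C2 read from I: no other sharers -> C2=E (exclusive)] -> [I,I,E]
Op 2: C2 read [C2 read: already in E, no change] -> [I,I,E]
Op 3: C2 read [C2 read: already in E, no change] -> [I,I,E]
Op 4: C0 read [C0 read from I: others=['C2=E'] -> C0=S, others downsized to S] -> [S,I,S]
Op 5: C1 read [C1 read from I: others=['C0=S', 'C2=S'] -> C1=S, others downsized to S] -> [S,S,S]
Op 6: C2 read [C2 read: already in S, no change] -> [S,S,S]
Op 7: C2 read [C2 read: already in S, no change] -> [S,S,S]
Op 8: C1 write [C1 write: invalidate ['C0=S', 'C2=S'] -> C1=M] -> [I,M,I]
Op 9: C1 read [C1 read: already in M, no change] -> [I,M,I]
Op 10: C2 read [C2 read from I: others=['C1=M'] -> C2=S, others downsized to S] -> [I,S,S]
Op 11: C1 read [C1 read: already in S, no change] -> [I,S,S]
Op 12: C1 write [C1 write: invalidate ['C2=S'] -> C1=M] -> [I,M,I]

Answer: I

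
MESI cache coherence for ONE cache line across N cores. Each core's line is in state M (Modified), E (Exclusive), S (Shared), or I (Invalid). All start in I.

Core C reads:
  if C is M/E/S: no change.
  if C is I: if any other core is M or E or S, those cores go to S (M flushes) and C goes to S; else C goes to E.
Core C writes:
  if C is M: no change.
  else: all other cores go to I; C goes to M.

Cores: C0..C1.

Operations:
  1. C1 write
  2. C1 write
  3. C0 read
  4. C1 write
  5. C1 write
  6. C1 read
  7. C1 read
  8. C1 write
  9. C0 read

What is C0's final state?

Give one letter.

Op 1: C1 write [C1 write: invalidate none -> C1=M] -> [I,M]
Op 2: C1 write [C1 write: already M (modified), no change] -> [I,M]
Op 3: C0 read [C0 read from I: others=['C1=M'] -> C0=S, others downsized to S] -> [S,S]
Op 4: C1 write [C1 write: invalidate ['C0=S'] -> C1=M] -> [I,M]
Op 5: C1 write [C1 write: already M (modified), no change] -> [I,M]
Op 6: C1 read [C1 read: already in M, no change] -> [I,M]
Op 7: C1 read [C1 read: already in M, no change] -> [I,M]
Op 8: C1 write [C1 write: already M (modified), no change] -> [I,M]
Op 9: C0 read [C0 read from I: others=['C1=M'] -> C0=S, others downsized to S] -> [S,S]

Answer: S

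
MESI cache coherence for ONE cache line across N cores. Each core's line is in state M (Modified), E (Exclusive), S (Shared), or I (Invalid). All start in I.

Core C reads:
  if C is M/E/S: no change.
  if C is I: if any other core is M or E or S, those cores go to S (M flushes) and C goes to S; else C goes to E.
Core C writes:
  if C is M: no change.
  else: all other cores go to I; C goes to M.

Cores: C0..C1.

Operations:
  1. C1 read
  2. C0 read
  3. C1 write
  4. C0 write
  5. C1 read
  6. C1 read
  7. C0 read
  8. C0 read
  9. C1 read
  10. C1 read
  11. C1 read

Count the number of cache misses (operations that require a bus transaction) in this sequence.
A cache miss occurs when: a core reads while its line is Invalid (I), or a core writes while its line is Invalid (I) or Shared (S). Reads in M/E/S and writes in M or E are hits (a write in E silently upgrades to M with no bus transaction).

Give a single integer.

Answer: 5

Derivation:
Op 1: C1 read [C1 read from I: no other sharers -> C1=E (exclusive)] -> [I,E] [MISS #1: read from I]
Op 2: C0 read [C0 read from I: others=['C1=E'] -> C0=S, others downsized to S] -> [S,S] [MISS #2: read from I]
Op 3: C1 write [C1 write: invalidate ['C0=S'] -> C1=M] -> [I,M] [MISS #3: write from S]
Op 4: C0 write [C0 write: invalidate ['C1=M'] -> C0=M] -> [M,I] [MISS #4: write from I]
Op 5: C1 read [C1 read from I: others=['C0=M'] -> C1=S, others downsized to S] -> [S,S] [MISS #5: read from I]
Op 6: C1 read [C1 read: already in S, no change] -> [S,S] [hit: read from S]
Op 7: C0 read [C0 read: already in S, no change] -> [S,S] [hit: read from S]
Op 8: C0 read [C0 read: already in S, no change] -> [S,S] [hit: read from S]
Op 9: C1 read [C1 read: already in S, no change] -> [S,S] [hit: read from S]
Op 10: C1 read [C1 read: already in S, no change] -> [S,S] [hit: read from S]
Op 11: C1 read [C1 read: already in S, no change] -> [S,S] [hit: read from S]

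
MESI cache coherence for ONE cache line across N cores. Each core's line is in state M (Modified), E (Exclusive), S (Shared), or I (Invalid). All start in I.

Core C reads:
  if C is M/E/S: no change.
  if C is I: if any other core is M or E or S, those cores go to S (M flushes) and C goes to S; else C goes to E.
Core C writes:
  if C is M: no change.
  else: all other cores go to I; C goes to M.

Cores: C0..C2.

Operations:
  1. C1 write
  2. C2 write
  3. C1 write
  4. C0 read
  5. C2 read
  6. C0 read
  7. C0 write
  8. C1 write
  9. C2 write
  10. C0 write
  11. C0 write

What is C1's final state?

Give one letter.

Op 1: C1 write [C1 write: invalidate none -> C1=M] -> [I,M,I]
Op 2: C2 write [C2 write: invalidate ['C1=M'] -> C2=M] -> [I,I,M]
Op 3: C1 write [C1 write: invalidate ['C2=M'] -> C1=M] -> [I,M,I]
Op 4: C0 read [C0 read from I: others=['C1=M'] -> C0=S, others downsized to S] -> [S,S,I]
Op 5: C2 read [C2 read from I: others=['C0=S', 'C1=S'] -> C2=S, others downsized to S] -> [S,S,S]
Op 6: C0 read [C0 read: already in S, no change] -> [S,S,S]
Op 7: C0 write [C0 write: invalidate ['C1=S', 'C2=S'] -> C0=M] -> [M,I,I]
Op 8: C1 write [C1 write: invalidate ['C0=M'] -> C1=M] -> [I,M,I]
Op 9: C2 write [C2 write: invalidate ['C1=M'] -> C2=M] -> [I,I,M]
Op 10: C0 write [C0 write: invalidate ['C2=M'] -> C0=M] -> [M,I,I]
Op 11: C0 write [C0 write: already M (modified), no change] -> [M,I,I]

Answer: I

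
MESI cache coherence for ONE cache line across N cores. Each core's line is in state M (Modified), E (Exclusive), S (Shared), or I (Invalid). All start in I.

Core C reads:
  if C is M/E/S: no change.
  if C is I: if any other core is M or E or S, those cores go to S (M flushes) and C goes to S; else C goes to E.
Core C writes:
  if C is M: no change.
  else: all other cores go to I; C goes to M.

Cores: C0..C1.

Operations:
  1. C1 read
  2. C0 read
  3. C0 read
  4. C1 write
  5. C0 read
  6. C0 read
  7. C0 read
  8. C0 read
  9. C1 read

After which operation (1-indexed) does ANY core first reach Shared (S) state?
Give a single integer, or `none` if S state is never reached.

Op 1: C1 read [C1 read from I: no other sharers -> C1=E (exclusive)] -> [I,E]
Op 2: C0 read [C0 read from I: others=['C1=E'] -> C0=S, others downsized to S] -> [S,S]
  -> First S state at op 2; remaining ops need not be traced.

Answer: 2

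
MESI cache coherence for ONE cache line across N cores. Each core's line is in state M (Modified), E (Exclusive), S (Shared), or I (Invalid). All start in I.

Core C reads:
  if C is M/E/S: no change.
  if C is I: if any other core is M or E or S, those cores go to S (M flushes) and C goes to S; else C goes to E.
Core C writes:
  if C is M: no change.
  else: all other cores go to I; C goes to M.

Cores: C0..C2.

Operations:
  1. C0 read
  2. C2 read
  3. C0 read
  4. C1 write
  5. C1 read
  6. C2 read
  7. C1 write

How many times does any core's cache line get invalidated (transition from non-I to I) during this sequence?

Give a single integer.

Op 1: C0 read [C0 read from I: no other sharers -> C0=E (exclusive)] -> [E,I,I] (invalidations this op: 0; running total: 0)
Op 2: C2 read [C2 read from I: others=['C0=E'] -> C2=S, others downsized to S] -> [S,I,S] (invalidations this op: 0; running total: 0)
Op 3: C0 read [C0 read: already in S, no change] -> [S,I,S] (invalidations this op: 0; running total: 0)
Op 4: C1 write [C1 write: invalidate ['C0=S', 'C2=S'] -> C1=M] -> [I,M,I] (invalidations this op: 2; running total: 2)
Op 5: C1 read [C1 read: already in M, no change] -> [I,M,I] (invalidations this op: 0; running total: 2)
Op 6: C2 read [C2 read from I: others=['C1=M'] -> C2=S, others downsized to S] -> [I,S,S] (invalidations this op: 0; running total: 2)
Op 7: C1 write [C1 write: invalidate ['C2=S'] -> C1=M] -> [I,M,I] (invalidations this op: 1; running total: 3)

Answer: 3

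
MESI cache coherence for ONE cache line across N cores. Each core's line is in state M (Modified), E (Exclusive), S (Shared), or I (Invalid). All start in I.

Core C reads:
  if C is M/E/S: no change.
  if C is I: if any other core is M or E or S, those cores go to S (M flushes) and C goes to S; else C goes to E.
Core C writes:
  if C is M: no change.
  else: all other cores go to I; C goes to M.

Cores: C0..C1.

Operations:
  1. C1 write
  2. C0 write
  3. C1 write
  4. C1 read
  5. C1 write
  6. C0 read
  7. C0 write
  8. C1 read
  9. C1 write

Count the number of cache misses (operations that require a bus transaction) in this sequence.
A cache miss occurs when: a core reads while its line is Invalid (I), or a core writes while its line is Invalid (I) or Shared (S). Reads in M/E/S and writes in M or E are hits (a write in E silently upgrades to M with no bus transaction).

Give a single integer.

Answer: 7

Derivation:
Op 1: C1 write [C1 write: invalidate none -> C1=M] -> [I,M] [MISS #1: write from I]
Op 2: C0 write [C0 write: invalidate ['C1=M'] -> C0=M] -> [M,I] [MISS #2: write from I]
Op 3: C1 write [C1 write: invalidate ['C0=M'] -> C1=M] -> [I,M] [MISS #3: write from I]
Op 4: C1 read [C1 read: already in M, no change] -> [I,M] [hit: read from M]
Op 5: C1 write [C1 write: already M (modified), no change] -> [I,M] [hit: write from M]
Op 6: C0 read [C0 read from I: others=['C1=M'] -> C0=S, others downsized to S] -> [S,S] [MISS #4: read from I]
Op 7: C0 write [C0 write: invalidate ['C1=S'] -> C0=M] -> [M,I] [MISS #5: write from S]
Op 8: C1 read [C1 read from I: others=['C0=M'] -> C1=S, others downsized to S] -> [S,S] [MISS #6: read from I]
Op 9: C1 write [C1 write: invalidate ['C0=S'] -> C1=M] -> [I,M] [MISS #7: write from S]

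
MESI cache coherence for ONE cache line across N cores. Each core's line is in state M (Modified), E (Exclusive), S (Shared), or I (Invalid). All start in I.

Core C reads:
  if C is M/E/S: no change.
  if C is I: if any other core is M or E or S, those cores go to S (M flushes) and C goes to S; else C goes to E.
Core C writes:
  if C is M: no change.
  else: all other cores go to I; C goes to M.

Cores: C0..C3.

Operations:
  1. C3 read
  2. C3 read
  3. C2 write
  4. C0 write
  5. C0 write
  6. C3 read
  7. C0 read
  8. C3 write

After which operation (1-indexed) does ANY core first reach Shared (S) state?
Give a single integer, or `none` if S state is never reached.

Answer: 6

Derivation:
Op 1: C3 read [C3 read from I: no other sharers -> C3=E (exclusive)] -> [I,I,I,E]
Op 2: C3 read [C3 read: already in E, no change] -> [I,I,I,E]
Op 3: C2 write [C2 write: invalidate ['C3=E'] -> C2=M] -> [I,I,M,I]
Op 4: C0 write [C0 write: invalidate ['C2=M'] -> C0=M] -> [M,I,I,I]
Op 5: C0 write [C0 write: already M (modified), no change] -> [M,I,I,I]
Op 6: C3 read [C3 read from I: others=['C0=M'] -> C3=S, others downsized to S] -> [S,I,I,S]
  -> First S state at op 6; remaining ops need not be traced.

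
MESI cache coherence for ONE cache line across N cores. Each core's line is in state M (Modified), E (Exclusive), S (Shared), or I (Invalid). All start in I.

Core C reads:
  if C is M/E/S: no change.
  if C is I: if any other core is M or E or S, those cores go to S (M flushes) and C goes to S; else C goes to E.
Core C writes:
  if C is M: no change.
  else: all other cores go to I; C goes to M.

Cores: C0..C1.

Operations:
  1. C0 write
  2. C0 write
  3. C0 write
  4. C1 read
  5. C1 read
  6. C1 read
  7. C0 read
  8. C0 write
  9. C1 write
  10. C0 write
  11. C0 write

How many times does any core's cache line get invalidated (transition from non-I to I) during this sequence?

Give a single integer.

Op 1: C0 write [C0 write: invalidate none -> C0=M] -> [M,I] (invalidations this op: 0; running total: 0)
Op 2: C0 write [C0 write: already M (modified), no change] -> [M,I] (invalidations this op: 0; running total: 0)
Op 3: C0 write [C0 write: already M (modified), no change] -> [M,I] (invalidations this op: 0; running total: 0)
Op 4: C1 read [C1 read from I: others=['C0=M'] -> C1=S, others downsized to S] -> [S,S] (invalidations this op: 0; running total: 0)
Op 5: C1 read [C1 read: already in S, no change] -> [S,S] (invalidations this op: 0; running total: 0)
Op 6: C1 read [C1 read: already in S, no change] -> [S,S] (invalidations this op: 0; running total: 0)
Op 7: C0 read [C0 read: already in S, no change] -> [S,S] (invalidations this op: 0; running total: 0)
Op 8: C0 write [C0 write: invalidate ['C1=S'] -> C0=M] -> [M,I] (invalidations this op: 1; running total: 1)
Op 9: C1 write [C1 write: invalidate ['C0=M'] -> C1=M] -> [I,M] (invalidations this op: 1; running total: 2)
Op 10: C0 write [C0 write: invalidate ['C1=M'] -> C0=M] -> [M,I] (invalidations this op: 1; running total: 3)
Op 11: C0 write [C0 write: already M (modified), no change] -> [M,I] (invalidations this op: 0; running total: 3)

Answer: 3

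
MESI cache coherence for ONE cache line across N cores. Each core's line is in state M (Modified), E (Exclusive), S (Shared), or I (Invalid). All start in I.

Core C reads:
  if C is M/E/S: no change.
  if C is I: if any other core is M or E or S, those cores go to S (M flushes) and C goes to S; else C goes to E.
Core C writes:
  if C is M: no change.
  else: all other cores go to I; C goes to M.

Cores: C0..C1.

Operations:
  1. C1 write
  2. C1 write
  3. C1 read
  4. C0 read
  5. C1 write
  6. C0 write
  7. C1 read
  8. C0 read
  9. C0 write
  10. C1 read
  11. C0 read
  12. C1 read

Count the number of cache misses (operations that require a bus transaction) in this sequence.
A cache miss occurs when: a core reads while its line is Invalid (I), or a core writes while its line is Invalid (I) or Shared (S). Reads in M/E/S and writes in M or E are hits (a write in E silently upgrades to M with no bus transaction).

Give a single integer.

Answer: 7

Derivation:
Op 1: C1 write [C1 write: invalidate none -> C1=M] -> [I,M] [MISS #1: write from I]
Op 2: C1 write [C1 write: already M (modified), no change] -> [I,M] [hit: write from M]
Op 3: C1 read [C1 read: already in M, no change] -> [I,M] [hit: read from M]
Op 4: C0 read [C0 read from I: others=['C1=M'] -> C0=S, others downsized to S] -> [S,S] [MISS #2: read from I]
Op 5: C1 write [C1 write: invalidate ['C0=S'] -> C1=M] -> [I,M] [MISS #3: write from S]
Op 6: C0 write [C0 write: invalidate ['C1=M'] -> C0=M] -> [M,I] [MISS #4: write from I]
Op 7: C1 read [C1 read from I: others=['C0=M'] -> C1=S, others downsized to S] -> [S,S] [MISS #5: read from I]
Op 8: C0 read [C0 read: already in S, no change] -> [S,S] [hit: read from S]
Op 9: C0 write [C0 write: invalidate ['C1=S'] -> C0=M] -> [M,I] [MISS #6: write from S]
Op 10: C1 read [C1 read from I: others=['C0=M'] -> C1=S, others downsized to S] -> [S,S] [MISS #7: read from I]
Op 11: C0 read [C0 read: already in S, no change] -> [S,S] [hit: read from S]
Op 12: C1 read [C1 read: already in S, no change] -> [S,S] [hit: read from S]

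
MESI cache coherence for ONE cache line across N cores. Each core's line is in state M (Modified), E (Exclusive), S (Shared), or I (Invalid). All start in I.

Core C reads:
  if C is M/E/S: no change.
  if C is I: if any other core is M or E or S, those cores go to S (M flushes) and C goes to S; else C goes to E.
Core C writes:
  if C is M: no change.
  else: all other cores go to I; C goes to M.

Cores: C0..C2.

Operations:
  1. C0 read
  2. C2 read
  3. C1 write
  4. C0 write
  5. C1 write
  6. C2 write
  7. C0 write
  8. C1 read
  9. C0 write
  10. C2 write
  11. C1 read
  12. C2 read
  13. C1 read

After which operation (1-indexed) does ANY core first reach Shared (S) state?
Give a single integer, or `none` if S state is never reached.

Answer: 2

Derivation:
Op 1: C0 read [C0 read from I: no other sharers -> C0=E (exclusive)] -> [E,I,I]
Op 2: C2 read [C2 read from I: others=['C0=E'] -> C2=S, others downsized to S] -> [S,I,S]
  -> First S state at op 2; remaining ops need not be traced.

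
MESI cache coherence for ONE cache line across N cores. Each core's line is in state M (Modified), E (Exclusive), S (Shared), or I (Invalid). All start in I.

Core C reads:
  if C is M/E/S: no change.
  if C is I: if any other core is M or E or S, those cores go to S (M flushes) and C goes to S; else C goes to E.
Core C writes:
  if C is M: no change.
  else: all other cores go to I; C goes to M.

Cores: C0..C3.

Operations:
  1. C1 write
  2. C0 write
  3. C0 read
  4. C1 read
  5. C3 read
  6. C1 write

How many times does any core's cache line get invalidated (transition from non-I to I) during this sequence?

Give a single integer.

Answer: 3

Derivation:
Op 1: C1 write [C1 write: invalidate none -> C1=M] -> [I,M,I,I] (invalidations this op: 0; running total: 0)
Op 2: C0 write [C0 write: invalidate ['C1=M'] -> C0=M] -> [M,I,I,I] (invalidations this op: 1; running total: 1)
Op 3: C0 read [C0 read: already in M, no change] -> [M,I,I,I] (invalidations this op: 0; running total: 1)
Op 4: C1 read [C1 read from I: others=['C0=M'] -> C1=S, others downsized to S] -> [S,S,I,I] (invalidations this op: 0; running total: 1)
Op 5: C3 read [C3 read from I: others=['C0=S', 'C1=S'] -> C3=S, others downsized to S] -> [S,S,I,S] (invalidations this op: 0; running total: 1)
Op 6: C1 write [C1 write: invalidate ['C0=S', 'C3=S'] -> C1=M] -> [I,M,I,I] (invalidations this op: 2; running total: 3)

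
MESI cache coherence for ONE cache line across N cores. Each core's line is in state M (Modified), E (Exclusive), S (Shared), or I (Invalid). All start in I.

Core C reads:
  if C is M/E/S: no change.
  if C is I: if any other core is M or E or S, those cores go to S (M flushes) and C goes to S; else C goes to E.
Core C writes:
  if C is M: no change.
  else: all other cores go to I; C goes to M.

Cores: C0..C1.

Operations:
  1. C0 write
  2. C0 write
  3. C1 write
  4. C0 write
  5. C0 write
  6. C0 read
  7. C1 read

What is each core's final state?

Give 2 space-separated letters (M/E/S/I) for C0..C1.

Op 1: C0 write [C0 write: invalidate none -> C0=M] -> [M,I]
Op 2: C0 write [C0 write: already M (modified), no change] -> [M,I]
Op 3: C1 write [C1 write: invalidate ['C0=M'] -> C1=M] -> [I,M]
Op 4: C0 write [C0 write: invalidate ['C1=M'] -> C0=M] -> [M,I]
Op 5: C0 write [C0 write: already M (modified), no change] -> [M,I]
Op 6: C0 read [C0 read: already in M, no change] -> [M,I]
Op 7: C1 read [C1 read from I: others=['C0=M'] -> C1=S, others downsized to S] -> [S,S]

Answer: S S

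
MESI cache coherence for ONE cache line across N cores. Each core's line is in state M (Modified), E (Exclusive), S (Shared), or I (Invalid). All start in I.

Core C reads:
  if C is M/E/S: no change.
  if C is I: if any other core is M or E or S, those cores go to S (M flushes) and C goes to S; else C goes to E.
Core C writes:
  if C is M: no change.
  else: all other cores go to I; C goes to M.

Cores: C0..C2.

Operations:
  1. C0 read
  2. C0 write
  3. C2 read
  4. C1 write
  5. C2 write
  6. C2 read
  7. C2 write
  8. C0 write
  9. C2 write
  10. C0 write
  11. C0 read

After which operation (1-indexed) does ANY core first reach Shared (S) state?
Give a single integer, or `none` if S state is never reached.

Op 1: C0 read [C0 read from I: no other sharers -> C0=E (exclusive)] -> [E,I,I]
Op 2: C0 write [C0 write: invalidate none -> C0=M] -> [M,I,I]
Op 3: C2 read [C2 read from I: others=['C0=M'] -> C2=S, others downsized to S] -> [S,I,S]
  -> First S state at op 3; remaining ops need not be traced.

Answer: 3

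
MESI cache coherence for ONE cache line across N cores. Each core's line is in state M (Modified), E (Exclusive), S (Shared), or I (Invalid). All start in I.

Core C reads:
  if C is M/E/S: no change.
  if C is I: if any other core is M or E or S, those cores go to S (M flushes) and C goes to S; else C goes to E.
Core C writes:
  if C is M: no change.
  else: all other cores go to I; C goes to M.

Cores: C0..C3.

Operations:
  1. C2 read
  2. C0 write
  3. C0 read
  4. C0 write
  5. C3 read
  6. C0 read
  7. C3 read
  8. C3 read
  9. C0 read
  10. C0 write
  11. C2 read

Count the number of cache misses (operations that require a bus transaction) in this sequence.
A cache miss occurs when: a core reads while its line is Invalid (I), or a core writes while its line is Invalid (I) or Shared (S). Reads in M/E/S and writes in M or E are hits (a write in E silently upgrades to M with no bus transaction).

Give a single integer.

Op 1: C2 read [C2 read from I: no other sharers -> C2=E (exclusive)] -> [I,I,E,I] [MISS #1: read from I]
Op 2: C0 write [C0 write: invalidate ['C2=E'] -> C0=M] -> [M,I,I,I] [MISS #2: write from I]
Op 3: C0 read [C0 read: already in M, no change] -> [M,I,I,I] [hit: read from M]
Op 4: C0 write [C0 write: already M (modified), no change] -> [M,I,I,I] [hit: write from M]
Op 5: C3 read [C3 read from I: others=['C0=M'] -> C3=S, others downsized to S] -> [S,I,I,S] [MISS #3: read from I]
Op 6: C0 read [C0 read: already in S, no change] -> [S,I,I,S] [hit: read from S]
Op 7: C3 read [C3 read: already in S, no change] -> [S,I,I,S] [hit: read from S]
Op 8: C3 read [C3 read: already in S, no change] -> [S,I,I,S] [hit: read from S]
Op 9: C0 read [C0 read: already in S, no change] -> [S,I,I,S] [hit: read from S]
Op 10: C0 write [C0 write: invalidate ['C3=S'] -> C0=M] -> [M,I,I,I] [MISS #4: write from S]
Op 11: C2 read [C2 read from I: others=['C0=M'] -> C2=S, others downsized to S] -> [S,I,S,I] [MISS #5: read from I]

Answer: 5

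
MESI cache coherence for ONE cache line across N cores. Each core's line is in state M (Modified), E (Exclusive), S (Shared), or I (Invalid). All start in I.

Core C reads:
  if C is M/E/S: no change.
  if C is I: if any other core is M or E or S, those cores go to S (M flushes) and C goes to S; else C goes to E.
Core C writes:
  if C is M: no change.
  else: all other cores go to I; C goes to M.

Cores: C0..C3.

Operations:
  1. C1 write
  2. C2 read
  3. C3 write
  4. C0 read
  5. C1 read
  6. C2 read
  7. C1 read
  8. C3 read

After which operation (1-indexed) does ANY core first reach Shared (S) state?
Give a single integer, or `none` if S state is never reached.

Op 1: C1 write [C1 write: invalidate none -> C1=M] -> [I,M,I,I]
Op 2: C2 read [C2 read from I: others=['C1=M'] -> C2=S, others downsized to S] -> [I,S,S,I]
  -> First S state at op 2; remaining ops need not be traced.

Answer: 2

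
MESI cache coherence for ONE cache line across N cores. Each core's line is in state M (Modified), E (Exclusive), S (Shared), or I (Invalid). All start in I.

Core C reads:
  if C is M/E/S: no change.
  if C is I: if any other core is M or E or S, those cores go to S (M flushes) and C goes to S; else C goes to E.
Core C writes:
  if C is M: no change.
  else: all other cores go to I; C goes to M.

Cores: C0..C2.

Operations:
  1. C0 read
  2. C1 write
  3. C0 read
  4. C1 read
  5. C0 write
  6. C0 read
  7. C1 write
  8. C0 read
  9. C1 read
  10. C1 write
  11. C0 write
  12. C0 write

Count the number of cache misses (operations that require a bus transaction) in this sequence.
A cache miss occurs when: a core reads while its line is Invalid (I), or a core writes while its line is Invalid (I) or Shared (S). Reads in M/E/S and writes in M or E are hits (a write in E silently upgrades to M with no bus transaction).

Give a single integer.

Answer: 8

Derivation:
Op 1: C0 read [C0 read from I: no other sharers -> C0=E (exclusive)] -> [E,I,I] [MISS #1: read from I]
Op 2: C1 write [C1 write: invalidate ['C0=E'] -> C1=M] -> [I,M,I] [MISS #2: write from I]
Op 3: C0 read [C0 read from I: others=['C1=M'] -> C0=S, others downsized to S] -> [S,S,I] [MISS #3: read from I]
Op 4: C1 read [C1 read: already in S, no change] -> [S,S,I] [hit: read from S]
Op 5: C0 write [C0 write: invalidate ['C1=S'] -> C0=M] -> [M,I,I] [MISS #4: write from S]
Op 6: C0 read [C0 read: already in M, no change] -> [M,I,I] [hit: read from M]
Op 7: C1 write [C1 write: invalidate ['C0=M'] -> C1=M] -> [I,M,I] [MISS #5: write from I]
Op 8: C0 read [C0 read from I: others=['C1=M'] -> C0=S, others downsized to S] -> [S,S,I] [MISS #6: read from I]
Op 9: C1 read [C1 read: already in S, no change] -> [S,S,I] [hit: read from S]
Op 10: C1 write [C1 write: invalidate ['C0=S'] -> C1=M] -> [I,M,I] [MISS #7: write from S]
Op 11: C0 write [C0 write: invalidate ['C1=M'] -> C0=M] -> [M,I,I] [MISS #8: write from I]
Op 12: C0 write [C0 write: already M (modified), no change] -> [M,I,I] [hit: write from M]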